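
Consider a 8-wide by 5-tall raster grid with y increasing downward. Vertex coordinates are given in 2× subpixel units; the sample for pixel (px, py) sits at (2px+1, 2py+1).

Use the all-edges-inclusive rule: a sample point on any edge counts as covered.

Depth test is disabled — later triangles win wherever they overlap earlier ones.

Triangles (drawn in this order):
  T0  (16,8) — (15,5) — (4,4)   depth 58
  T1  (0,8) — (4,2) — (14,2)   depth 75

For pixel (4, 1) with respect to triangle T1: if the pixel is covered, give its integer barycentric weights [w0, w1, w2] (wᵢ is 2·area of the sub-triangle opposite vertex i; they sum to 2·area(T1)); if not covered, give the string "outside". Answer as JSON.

T0:
  2·area = 32  (B↔C swapped to make it positive)
  edge (16, 8)→(4, 4): d=(-12,-4) inclusive
  edge (4, 4)→(15, 5): d=(11,1) inclusive
  edge (15, 5)→(16, 8): d=(1,3) inclusive
    (0,1)@(1, 3): e=[0,-8,40] → ·  [on edge]
    (3,2)@(7, 5): e=[0,8,24] → █  [on edge]
    (4,2)@(9, 5): e=[8,6,18] → █
    (5,2)@(11, 5): e=[16,4,12] → █
    (6,2)@(13, 5): e=[24,2,6] → █
    (7,2)@(15, 5): e=[32,0,0] → █  [on edge]
    (3,3)@(7, 7): e=[-24,30,26] → ·
    (4,3)@(9, 7): e=[-16,28,20] → ·
    (5,3)@(11, 7): e=[-8,26,14] → ·
    (6,3)@(13, 7): e=[0,24,8] → █  [on edge]
    (6,4)@(13, 9): e=[-24,46,10] → ·
    (7,4)@(15, 9): e=[-16,44,4] → ·
  covered (7 px):
    · · · · · · · ·
    · · · · · · · ·
    · · · █ █ █ █ █
    · · · · · · █ █
    · · · · · · · ·
T1:
  2·area = 60
  edge (0, 8)→(4, 2): d=(4,-6) inclusive
  edge (4, 2)→(14, 2): d=(10,0) inclusive
  edge (14, 2)→(0, 8): d=(-14,6) inclusive
    (2,1)@(5, 3): e=[10,10,40] → █
    (3,1)@(7, 3): e=[22,10,28] → █
    (4,1)@(9, 3): e=[34,10,16] → █
    (5,1)@(11, 3): e=[46,10,4] → █
    (6,1)@(13, 3): e=[58,10,-8] → ·
    (1,2)@(3, 5): e=[6,30,24] → █
    (3,2)@(7, 5): e=[30,30,0] → █  [on edge]
    (4,2)@(9, 5): e=[42,30,-12] → ·
    (5,2)@(11, 5): e=[54,30,-24] → ·
    (0,3)@(1, 7): e=[2,50,8] → █
    (1,3)@(3, 7): e=[14,50,-4] → ·
    (2,3)@(5, 7): e=[26,50,-16] → ·
  covered (8 px):
    · · · · · · · ·
    · · █ █ █ █ · ·
    · █ █ █ · · · ·
    █ · · · · · · ·
    · · · · · · · ·

Final: [10,16,34]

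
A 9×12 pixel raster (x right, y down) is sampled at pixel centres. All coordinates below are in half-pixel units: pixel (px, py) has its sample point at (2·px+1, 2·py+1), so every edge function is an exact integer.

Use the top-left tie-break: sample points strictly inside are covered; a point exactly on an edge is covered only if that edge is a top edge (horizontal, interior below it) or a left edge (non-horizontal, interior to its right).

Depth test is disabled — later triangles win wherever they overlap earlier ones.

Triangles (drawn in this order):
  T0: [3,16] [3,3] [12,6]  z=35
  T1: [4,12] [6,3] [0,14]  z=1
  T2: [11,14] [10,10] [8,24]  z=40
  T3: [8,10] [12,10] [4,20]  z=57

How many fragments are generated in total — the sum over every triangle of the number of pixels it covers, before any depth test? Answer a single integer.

T0:
  2·area = 117
  edge (3, 16)→(3, 3): d=(0,-13) top-left  bias=+0
  edge (3, 3)→(12, 6): d=(9,3) right/bottom  bias=-1
  edge (12, 6)→(3, 16): d=(-9,10) right/bottom  bias=-1
    (1,0)@(3, 1): e=[0,-18,135] → ·  [on edge]
    (1,1)@(3, 3): e=[0,0,117] → ·  [on edge]
    (1,2)@(3, 5): e=[0,18,99] → #  [on edge]
    (2,2)@(5, 5): e=[26,12,79] → #
    (3,2)@(7, 5): e=[52,6,59] → #
    (4,2)@(9, 5): e=[78,0,39] → ·  [on edge]
    (1,3)@(3, 7): e=[0,36,81] → #  [on edge]
    (4,3)@(9, 7): e=[78,18,21] → #
    (5,3)@(11, 7): e=[104,12,1] → #
    (6,3)@(13, 7): e=[130,6,-19] → ·
    (7,3)@(15, 7): e=[156,0,-39] → ·  [on edge]
    (1,4)@(3, 9): e=[0,54,63] → #  [on edge]
    (1,5)@(3, 11): e=[0,72,45] → #  [on edge]
    (1,6)@(3, 13): e=[0,90,27] → #  [on edge]
    (1,7)@(3, 15): e=[0,108,9] → #  [on edge]
    (1,8)@(3, 17): e=[0,126,-9] → ·  [on edge]
    (1,9)@(3, 19): e=[0,144,-27] → ·  [on edge]
    (1,10)@(3, 21): e=[0,162,-45] → ·  [on edge]
    (1,11)@(3, 23): e=[0,180,-63] → ·  [on edge]
  covered (18 px):
    · · · · · · · · ·
    · · · · · · · · ·
    · # # # · · · · ·
    · # # # # # · · ·
    · # # # # · · · ·
    · # # # · · · · ·
    · # # · · · · · ·
    · # · · · · · · ·
    · · · · · · · · ·
    · · · · · · · · ·
    · · · · · · · · ·
    · · · · · · · · ·
T1:
  2·area = 32  (B↔C swapped to make it positive)
  edge (4, 12)→(0, 14): d=(-4,2) right/bottom  bias=-1
  edge (0, 14)→(6, 3): d=(6,-11) top-left  bias=+0
  edge (6, 3)→(4, 12): d=(-2,9) right/bottom  bias=-1
    (2,2)@(5, 5): e=[26,1,5] → #
    (3,2)@(7, 5): e=[22,23,-13] → ·
    (2,3)@(5, 7): e=[18,13,1] → #
    (3,3)@(7, 7): e=[14,35,-17] → ·
    (1,4)@(3, 9): e=[14,3,15] → #
    (2,4)@(5, 9): e=[10,25,-3] → ·
    (1,5)@(3, 11): e=[6,15,11] → #
    (2,5)@(5, 11): e=[2,37,-7] → ·
    (0,6)@(1, 13): e=[2,5,25] → #
    (1,6)@(3, 13): e=[-2,27,7] → ·
    (0,7)@(1, 15): e=[-6,17,21] → ·
  covered (5 px):
    · · · · · · · · ·
    · · · · · · · · ·
    · · # · · · · · ·
    · · # · · · · · ·
    · # · · · · · · ·
    · # · · · · · · ·
    # · · · · · · · ·
    · · · · · · · · ·
    · · · · · · · · ·
    · · · · · · · · ·
    · · · · · · · · ·
    · · · · · · · · ·
T2:
  2·area = 22  (B↔C swapped to make it positive)
  edge (11, 14)→(8, 24): d=(-3,10) right/bottom  bias=-1
  edge (8, 24)→(10, 10): d=(2,-14) top-left  bias=+0
  edge (10, 10)→(11, 14): d=(1,4) right/bottom  bias=-1
    (5,1)@(11, 3): e=[33,0,-11] → ·  [on edge]
    (4,8)@(9, 17): e=[11,0,11] → #  [on edge]
    (5,8)@(11, 17): e=[-9,28,3] → ·
    (4,9)@(9, 19): e=[5,4,13] → #
    (5,9)@(11, 19): e=[-15,32,5] → ·
    (4,10)@(9, 21): e=[-1,8,15] → ·
  covered (2 px):
    · · · · · · · · ·
    · · · · · · · · ·
    · · · · · · · · ·
    · · · · · · · · ·
    · · · · · · · · ·
    · · · · · · · · ·
    · · · · · · · · ·
    · · · · · · · · ·
    · · · · # · · · ·
    · · · · # · · · ·
    · · · · · · · · ·
    · · · · · · · · ·
T3:
  2·area = 40
  edge (8, 10)→(12, 10): d=(4,0) top-left  bias=+0
  edge (12, 10)→(4, 20): d=(-8,10) right/bottom  bias=-1
  edge (4, 20)→(8, 10): d=(4,-10) top-left  bias=+0
    (4,5)@(9, 11): e=[4,22,14] → #
    (5,5)@(11, 11): e=[4,2,34] → #
    (6,5)@(13, 11): e=[4,-18,54] → ·
    (3,6)@(7, 13): e=[12,26,2] → #
    (5,6)@(11, 13): e=[12,-14,42] → ·
    (3,7)@(7, 15): e=[20,10,10] → #
    (4,7)@(9, 15): e=[20,-10,30] → ·
    (3,8)@(7, 17): e=[28,-6,18] → ·
  covered (5 px):
    · · · · · · · · ·
    · · · · · · · · ·
    · · · · · · · · ·
    · · · · · · · · ·
    · · · · · · · · ·
    · · · · # # · · ·
    · · · # # · · · ·
    · · · # · · · · ·
    · · · · · · · · ·
    · · · · · · · · ·
    · · · · · · · · ·
    · · · · · · · · ·

Result: 30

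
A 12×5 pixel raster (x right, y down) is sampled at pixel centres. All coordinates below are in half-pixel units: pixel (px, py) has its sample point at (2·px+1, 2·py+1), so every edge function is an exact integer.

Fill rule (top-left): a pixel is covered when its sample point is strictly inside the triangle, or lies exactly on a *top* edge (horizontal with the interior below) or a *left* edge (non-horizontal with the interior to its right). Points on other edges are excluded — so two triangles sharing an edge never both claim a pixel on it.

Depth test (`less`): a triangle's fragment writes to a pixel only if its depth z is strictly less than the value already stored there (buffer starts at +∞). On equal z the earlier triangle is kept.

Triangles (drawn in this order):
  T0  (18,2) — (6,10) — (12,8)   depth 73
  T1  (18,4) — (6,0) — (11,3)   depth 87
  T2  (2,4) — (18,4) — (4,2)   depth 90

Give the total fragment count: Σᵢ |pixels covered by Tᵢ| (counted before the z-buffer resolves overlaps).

T0:
  2·area = 24  (B↔C swapped to make it positive)
  edge (18, 2)→(12, 8): d=(-6,6) right/bottom  bias=-1
  edge (12, 8)→(6, 10): d=(-6,2) right/bottom  bias=-1
  edge (6, 10)→(18, 2): d=(12,-8) top-left  bias=+0
    (9,0)@(19, 1): e=[0,28,-4] → ·  [on edge]
    (8,1)@(17, 3): e=[0,20,4] → ·  [on edge]
    (7,2)@(15, 5): e=[0,12,12] → ·  [on edge]
    (10,2)@(21, 5): e=[-36,0,60] → ·  [on edge]
    (5,3)@(11, 7): e=[12,8,4] → #
    (6,3)@(13, 7): e=[0,4,20] → ·  [on edge]
    (7,3)@(15, 7): e=[-12,0,36] → ·  [on edge]
    (4,4)@(9, 9): e=[12,0,12] → ·  [on edge]
    (5,4)@(11, 9): e=[0,-4,28] → ·  [on edge]
  covered (1 px):
    · · · · · · · · · · · ·
    · · · · · · · · · · · ·
    · · · · · · · · · · · ·
    · · · · · # · · · · · ·
    · · · · · · · · · · · ·
T1:
  2·area = 16  (B↔C swapped to make it positive)
  edge (18, 4)→(11, 3): d=(-7,-1) top-left  bias=+0
  edge (11, 3)→(6, 0): d=(-5,-3) top-left  bias=+0
  edge (6, 0)→(18, 4): d=(12,4) right/bottom  bias=-1
    (4,0)@(9, 1): e=[12,4,0] → ·  [on edge]
    (5,1)@(11, 3): e=[0,0,16] → #  [on edge]
    (6,1)@(13, 3): e=[2,6,8] → #
    (7,1)@(15, 3): e=[4,12,0] → ·  [on edge]
    (5,2)@(11, 5): e=[-14,-10,40] → ·
    (6,2)@(13, 5): e=[-12,-4,32] → ·
    (10,2)@(21, 5): e=[-4,20,0] → ·  [on edge]
    (10,4)@(21, 9): e=[-32,0,48] → ·  [on edge]
  covered (2 px):
    · · · · · · · · · · · ·
    · · · · · # # · · · · ·
    · · · · · · · · · · · ·
    · · · · · · · · · · · ·
    · · · · · · · · · · · ·
T2:
  2·area = 32  (B↔C swapped to make it positive)
  edge (2, 4)→(4, 2): d=(2,-2) top-left  bias=+0
  edge (4, 2)→(18, 4): d=(14,2) right/bottom  bias=-1
  edge (18, 4)→(2, 4): d=(-16,0) right/bottom  bias=-1
    (2,0)@(5, 1): e=[0,-16,48] → ·  [on edge]
    (1,1)@(3, 3): e=[0,16,16] → #  [on edge]
    (2,1)@(5, 3): e=[4,12,16] → #
    (3,1)@(7, 3): e=[8,8,16] → #
    (4,1)@(9, 3): e=[12,4,16] → #
    (5,1)@(11, 3): e=[16,0,16] → ·  [on edge]
    (0,2)@(1, 5): e=[0,48,-16] → ·  [on edge]
    (1,2)@(3, 5): e=[4,44,-16] → ·
    (2,2)@(5, 5): e=[8,40,-16] → ·
    (3,2)@(7, 5): e=[12,36,-16] → ·
    (4,2)@(9, 5): e=[16,32,-16] → ·
  covered (4 px):
    · · · · · · · · · · · ·
    · # # # # · · · · · · ·
    · · · · · · · · · · · ·
    · · · · · · · · · · · ·
    · · · · · · · · · · · ·

Answer: 7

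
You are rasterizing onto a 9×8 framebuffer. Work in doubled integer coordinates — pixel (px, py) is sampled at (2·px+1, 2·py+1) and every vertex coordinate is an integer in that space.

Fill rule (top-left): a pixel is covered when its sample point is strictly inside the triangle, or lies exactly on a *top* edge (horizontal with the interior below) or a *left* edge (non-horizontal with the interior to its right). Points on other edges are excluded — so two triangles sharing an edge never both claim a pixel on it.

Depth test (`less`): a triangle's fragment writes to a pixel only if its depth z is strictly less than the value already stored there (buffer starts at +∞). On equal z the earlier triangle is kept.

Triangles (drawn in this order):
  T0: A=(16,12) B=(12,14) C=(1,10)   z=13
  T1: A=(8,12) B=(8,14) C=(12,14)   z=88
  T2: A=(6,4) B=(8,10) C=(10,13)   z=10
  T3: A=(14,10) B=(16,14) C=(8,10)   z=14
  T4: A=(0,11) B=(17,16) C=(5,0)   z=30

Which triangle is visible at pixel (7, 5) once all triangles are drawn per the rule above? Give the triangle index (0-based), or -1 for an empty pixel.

T0:
  2·area = 38
  edge (16, 12)→(12, 14): d=(-4,2) right/bottom  bias=-1
  edge (12, 14)→(1, 10): d=(-11,-4) top-left  bias=+0
  edge (1, 10)→(16, 12): d=(15,2) right/bottom  bias=-1
    (2,5)@(5, 11): e=[26,5,7] → X
    (3,5)@(7, 11): e=[22,13,3] → X
    (4,5)@(9, 11): e=[18,21,-1] → .
    (2,6)@(5, 13): e=[18,-17,37] → .
    (3,6)@(7, 13): e=[14,-9,33] → .
    (5,6)@(11, 13): e=[6,7,25] → X
    (6,6)@(13, 13): e=[2,15,21] → X
    (7,6)@(15, 13): e=[-2,23,17] → .
    (5,7)@(11, 15): e=[-2,-15,55] → .
    (6,7)@(13, 15): e=[-6,-7,51] → .
  covered (4 px):
    . . . . . . . . .
    . . . . . . . . .
    . . . . . . . . .
    . . . . . . . . .
    . . . . . . . . .
    . . X X . . . . .
    . . . . . X X . .
    . . . . . . . . .
T1:
  2·area = 8  (B↔C swapped to make it positive)
  edge (8, 12)→(12, 14): d=(4,2) right/bottom  bias=-1
  edge (12, 14)→(8, 14): d=(-4,0) right/bottom  bias=-1
  edge (8, 14)→(8, 12): d=(0,-2) top-left  bias=+0
    (4,6)@(9, 13): e=[2,4,2] → X
    (5,6)@(11, 13): e=[-2,4,6] → .
    (4,7)@(9, 15): e=[10,-4,2] → .
  covered (1 px):
    . . . . . . . . .
    . . . . . . . . .
    . . . . . . . . .
    . . . . . . . . .
    . . . . . . . . .
    . . . . . . . . .
    . . . . X . . . .
    . . . . . . . . .
T2:
  2·area = 6  (B↔C swapped to make it positive)
  edge (6, 4)→(10, 13): d=(4,9) right/bottom  bias=-1
  edge (10, 13)→(8, 10): d=(-2,-3) top-left  bias=+0
  edge (8, 10)→(6, 4): d=(-2,-6) top-left  bias=+0
    (2,0)@(5, 1): e=[-3,9,0] → .  [on edge]
    (3,3)@(7, 7): e=[3,3,0] → X  [on edge]
    (4,3)@(9, 7): e=[-15,9,12] → .
    (3,4)@(7, 9): e=[11,-1,-4] → .
    (4,5)@(9, 11): e=[1,1,4] → X
    (5,5)@(11, 11): e=[-17,7,16] → .
    (4,6)@(9, 13): e=[9,-3,0] → .  [on edge]
  covered (2 px):
    . . . . . . . . .
    . . . . . . . . .
    . . . . . . . . .
    . . . X . . . . .
    . . . . . . . . .
    . . . . X . . . .
    . . . . . . . . .
    . . . . . . . . .
T3:
  2·area = 24
  edge (14, 10)→(16, 14): d=(2,4) right/bottom  bias=-1
  edge (16, 14)→(8, 10): d=(-8,-4) top-left  bias=+0
  edge (8, 10)→(14, 10): d=(6,0) top-left  bias=+0
    (5,5)@(11, 11): e=[14,4,6] → X
    (6,5)@(13, 11): e=[6,12,6] → X
    (7,5)@(15, 11): e=[-2,20,6] → .
    (5,6)@(11, 13): e=[18,-12,18] → .
    (6,6)@(13, 13): e=[10,-4,18] → .
    (7,6)@(15, 13): e=[2,4,18] → X
    (8,6)@(17, 13): e=[-6,12,18] → .
    (7,7)@(15, 15): e=[6,-12,30] → .
  covered (3 px):
    . . . . . . . . .
    . . . . . . . . .
    . . . . . . . . .
    . . . . . . . . .
    . . . . . . . . .
    . . . . . X X . .
    . . . . . . . X .
    . . . . . . . . .
T4:
  2·area = 212  (B↔C swapped to make it positive)
  edge (0, 11)→(5, 0): d=(5,-11) top-left  bias=+0
  edge (5, 0)→(17, 16): d=(12,16) right/bottom  bias=-1
  edge (17, 16)→(0, 11): d=(-17,-5) top-left  bias=+0
    (2,0)@(5, 1): e=[5,12,195] → X
    (3,0)@(7, 1): e=[27,-20,205] → .
    (2,1)@(5, 3): e=[15,36,161] → X
    (3,1)@(7, 3): e=[37,4,171] → X
    (4,1)@(9, 3): e=[59,-28,181] → .
    (1,2)@(3, 5): e=[3,92,117] → X
    (4,2)@(9, 5): e=[69,-4,147] → .
    (1,3)@(3, 7): e=[13,116,83] → X
    (4,3)@(9, 7): e=[79,20,113] → X
    (5,3)@(11, 7): e=[101,-12,123] → .
    (0,4)@(1, 9): e=[1,172,39] → X
    (5,4)@(11, 9): e=[111,12,89] → X
  covered (28 px):
    . . X . . . . . .
    . . X X . . . . .
    . X X X . . . . .
    . X X X X . . . .
    X X X X X X . . .
    X X X X X X X . .
    . . . X X X X . .
    . . . . . . . X .

Z-buffer (winner per pixel, '.' = empty):
  . . 4 . . . . . .
  . . 4 4 . . . . .
  . 4 4 4 . . . . .
  . 4 4 2 4 . . . .
  4 4 4 4 4 4 . . .
  4 4 0 0 2 3 3 . .
  . . . 4 4 0 0 3 .
  . . . . . . . 4 .

Result: -1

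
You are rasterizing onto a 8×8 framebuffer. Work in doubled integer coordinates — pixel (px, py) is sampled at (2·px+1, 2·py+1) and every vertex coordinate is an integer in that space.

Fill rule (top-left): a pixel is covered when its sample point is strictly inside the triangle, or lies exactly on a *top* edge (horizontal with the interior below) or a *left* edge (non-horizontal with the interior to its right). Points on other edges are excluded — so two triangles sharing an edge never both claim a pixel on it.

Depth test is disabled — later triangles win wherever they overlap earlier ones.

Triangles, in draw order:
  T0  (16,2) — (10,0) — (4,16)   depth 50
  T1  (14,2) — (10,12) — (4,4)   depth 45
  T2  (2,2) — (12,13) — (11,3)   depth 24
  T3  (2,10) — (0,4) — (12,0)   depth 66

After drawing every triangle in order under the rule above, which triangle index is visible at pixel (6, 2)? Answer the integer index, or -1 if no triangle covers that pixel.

T0:
  2·area = 108  (B↔C swapped to make it positive)
  edge (16, 2)→(4, 16): d=(-12,14) right/bottom  bias=-1
  edge (4, 16)→(10, 0): d=(6,-16) top-left  bias=+0
  edge (10, 0)→(16, 2): d=(6,2) right/bottom  bias=-1
    (5,0)@(11, 1): e=[82,22,4] → #
    (6,0)@(13, 1): e=[54,54,0] → ·  [on edge]
    (4,1)@(9, 3): e=[86,2,20] → #
    (6,1)@(13, 3): e=[30,66,12] → #
    (7,1)@(15, 3): e=[2,98,8] → #
    (4,2)@(9, 5): e=[62,14,32] → #
    (7,2)@(15, 5): e=[-22,110,20] → ·
    (4,3)@(9, 7): e=[38,26,44] → #
    (6,3)@(13, 7): e=[-18,90,36] → ·
    (3,4)@(7, 9): e=[42,6,60] → #
    (5,4)@(11, 9): e=[-14,70,52] → ·
    (3,5)@(7, 11): e=[18,18,72] → #
  covered (13 px):
    · · · · · # · ·
    · · · · # # # #
    · · · · # # # ·
    · · · · # # · ·
    · · · # # · · ·
    · · · # · · · ·
    · · · · · · · ·
    · · · · · · · ·
T1:
  2·area = 92
  edge (14, 2)→(10, 12): d=(-4,10) right/bottom  bias=-1
  edge (10, 12)→(4, 4): d=(-6,-8) top-left  bias=+0
  edge (4, 4)→(14, 2): d=(10,-2) top-left  bias=+0
    (4,1)@(9, 3): e=[46,46,0] → #  [on edge]
    (5,1)@(11, 3): e=[26,62,4] → #
    (6,1)@(13, 3): e=[6,78,8] → #
    (7,1)@(15, 3): e=[-14,94,12] → ·
    (2,2)@(5, 5): e=[78,2,12] → #
    (3,2)@(7, 5): e=[58,18,16] → #
    (6,2)@(13, 5): e=[-2,66,28] → ·
    (2,3)@(5, 7): e=[70,-10,32] → ·
    (3,3)@(7, 7): e=[50,6,36] → #
    (6,3)@(13, 7): e=[-10,54,48] → ·
    (3,4)@(7, 9): e=[42,-6,56] → ·
    (4,4)@(9, 9): e=[22,10,60] → #
  covered (12 px):
    · · · · · · · ·
    · · · · # # # ·
    · · # # # # · ·
    · · · # # # · ·
    · · · · # # · ·
    · · · · · · · ·
    · · · · · · · ·
    · · · · · · · ·
T2:
  2·area = 89  (B↔C swapped to make it positive)
  edge (2, 2)→(11, 3): d=(9,1) right/bottom  bias=-1
  edge (11, 3)→(12, 13): d=(1,10) right/bottom  bias=-1
  edge (12, 13)→(2, 2): d=(-10,-11) top-left  bias=+0
    (1,1)@(3, 3): e=[8,80,1] → #
    (2,1)@(5, 3): e=[6,60,23] → #
    (3,1)@(7, 3): e=[4,40,45] → #
    (4,1)@(9, 3): e=[2,20,67] → #
    (5,1)@(11, 3): e=[0,0,89] → ·  [on edge]
    (1,2)@(3, 5): e=[26,82,-19] → ·
    (2,2)@(5, 5): e=[24,62,3] → #
    (5,2)@(11, 5): e=[18,2,69] → #
    (6,2)@(13, 5): e=[16,-18,91] → ·
    (2,3)@(5, 7): e=[42,64,-17] → ·
    (3,3)@(7, 7): e=[40,44,5] → #
    (6,3)@(13, 7): e=[34,-16,71] → ·
  covered (14 px):
    · · · · · · · ·
    · # # # # · · ·
    · · # # # # · ·
    · · · # # # · ·
    · · · · # # · ·
    · · · · · # · ·
    · · · · · · · ·
    · · · · · · · ·
T3:
  2·area = 80
  edge (2, 10)→(0, 4): d=(-2,-6) top-left  bias=+0
  edge (0, 4)→(12, 0): d=(12,-4) top-left  bias=+0
  edge (12, 0)→(2, 10): d=(-10,10) right/bottom  bias=-1
    (4,0)@(9, 1): e=[60,0,20] → #  [on edge]
    (5,0)@(11, 1): e=[72,8,0] → ·  [on edge]
    (1,1)@(3, 3): e=[20,0,60] → #  [on edge]
    (2,1)@(5, 3): e=[32,8,40] → #
    (3,1)@(7, 3): e=[44,16,20] → #
    (4,1)@(9, 3): e=[56,24,0] → ·  [on edge]
    (0,2)@(1, 5): e=[4,16,60] → #
    (3,2)@(7, 5): e=[40,40,0] → ·  [on edge]
    (0,3)@(1, 7): e=[0,40,40] → #  [on edge]
    (2,3)@(5, 7): e=[24,56,0] → ·  [on edge]
    (0,4)@(1, 9): e=[-4,64,20] → ·
    (1,4)@(3, 9): e=[8,72,0] → ·  [on edge]
    (0,5)@(1, 11): e=[-8,88,0] → ·  [on edge]
    (1,6)@(3, 13): e=[0,120,-40] → ·  [on edge]
  covered (9 px):
    · · · · # · · ·
    · # # # · · · ·
    # # # · · · · ·
    # # · · · · · ·
    · · · · · · · ·
    · · · · · · · ·
    · · · · · · · ·
    · · · · · · · ·

Z-buffer (winner per pixel, '.' = empty):
  . . . . 3 0 . .
  . 3 3 3 2 1 1 0
  3 3 3 2 2 2 0 .
  3 3 . 2 2 2 . .
  . . . 0 2 2 . .
  . . . 0 . 2 . .
  . . . . . . . .
  . . . . . . . .

Answer: 0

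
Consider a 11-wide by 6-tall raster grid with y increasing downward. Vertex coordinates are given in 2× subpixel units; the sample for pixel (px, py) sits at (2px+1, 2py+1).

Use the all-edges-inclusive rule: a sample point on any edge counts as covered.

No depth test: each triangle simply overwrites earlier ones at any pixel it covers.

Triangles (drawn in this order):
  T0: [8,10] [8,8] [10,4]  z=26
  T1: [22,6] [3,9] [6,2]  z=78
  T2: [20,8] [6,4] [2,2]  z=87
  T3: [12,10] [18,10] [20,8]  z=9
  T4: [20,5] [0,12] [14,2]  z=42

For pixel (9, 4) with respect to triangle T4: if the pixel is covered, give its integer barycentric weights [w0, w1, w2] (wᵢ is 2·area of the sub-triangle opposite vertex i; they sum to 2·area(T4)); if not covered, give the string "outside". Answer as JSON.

T0:
  2·area = 4
  edge (8, 10)→(8, 8): d=(0,-2) inclusive
  edge (8, 8)→(10, 4): d=(2,-4) inclusive
  edge (10, 4)→(8, 10): d=(-2,6) inclusive
    (5,0)@(11, 1): e=[6,-2,0] → ·  [on edge]
    (4,3)@(9, 7): e=[2,2,0] → █  [on edge]
    (5,3)@(11, 7): e=[6,10,-12] → ·
    (4,4)@(9, 9): e=[2,6,-4] → ·
  covered (1 px):
    · · · · · · · · · · ·
    · · · · · · · · · · ·
    · · · · · · · · · · ·
    · · · · █ · · · · · ·
    · · · · · · · · · · ·
    · · · · · · · · · · ·
T1:
  2·area = 124
  edge (22, 6)→(3, 9): d=(-19,3) inclusive
  edge (3, 9)→(6, 2): d=(3,-7) inclusive
  edge (6, 2)→(22, 6): d=(16,4) inclusive
    (3,1)@(7, 3): e=[102,10,12] → █
    (4,1)@(9, 3): e=[96,24,4] → █
    (5,1)@(11, 3): e=[90,38,-4] → ·
    (2,2)@(5, 5): e=[70,2,52] → █
    (5,2)@(11, 5): e=[52,44,28] → █
    (6,2)@(13, 5): e=[46,58,20] → █
    (7,2)@(15, 5): e=[40,72,12] → █
    (8,2)@(17, 5): e=[34,86,4] → █
    (9,2)@(19, 5): e=[28,100,-4] → ·
    (2,3)@(5, 7): e=[32,8,84] → █
    (8,3)@(17, 7): e=[-4,92,36] → ·
    (1,4)@(3, 9): e=[0,0,124] → █  [on edge]
  covered (16 px):
    · · · · · · · · · · ·
    · · · █ █ · · · · · ·
    · · █ █ █ █ █ █ █ · ·
    · · █ █ █ █ █ █ · · ·
    · █ · · · · · · · · ·
    · · · · · · · · · · ·
T2:
  2·area = 12
  edge (20, 8)→(6, 4): d=(-14,-4) inclusive
  edge (6, 4)→(2, 2): d=(-4,-2) inclusive
  edge (2, 2)→(20, 8): d=(18,6) inclusive
    (2,1)@(5, 3): e=[10,2,0] → █  [on edge]
    (3,1)@(7, 3): e=[18,6,-12] → ·
    (2,2)@(5, 5): e=[-18,-6,36] → ·
    (5,2)@(11, 5): e=[6,6,0] → █  [on edge]
    (6,2)@(13, 5): e=[14,10,-12] → ·
    (5,3)@(11, 7): e=[-22,-2,36] → ·
    (8,3)@(17, 7): e=[2,10,0] → █  [on edge]
    (9,3)@(19, 7): e=[10,14,-12] → ·
    (8,4)@(17, 9): e=[-26,2,36] → ·
  covered (3 px):
    · · · · · · · · · · ·
    · · █ · · · · · · · ·
    · · · · · █ · · · · ·
    · · · · · · · · █ · ·
    · · · · · · · · · · ·
    · · · · · · · · · · ·
T3:
  2·area = 12  (B↔C swapped to make it positive)
  edge (12, 10)→(20, 8): d=(8,-2) inclusive
  edge (20, 8)→(18, 10): d=(-2,2) inclusive
  edge (18, 10)→(12, 10): d=(-6,0) inclusive
    (10,3)@(21, 7): e=[-6,0,18] → ·  [on edge]
    (8,4)@(17, 9): e=[2,4,6] → █
    (9,4)@(19, 9): e=[6,0,6] → █  [on edge]
    (10,4)@(21, 9): e=[10,-4,6] → ·
    (8,5)@(17, 11): e=[18,0,-6] → ·  [on edge]
    (9,5)@(19, 11): e=[22,-4,-6] → ·
  covered (2 px):
    · · · · · · · · · · ·
    · · · · · · · · · · ·
    · · · · · · · · · · ·
    · · · · · · · · · · ·
    · · · · · · · · █ █ ·
    · · · · · · · · · · ·
T4:
  2·area = 102
  edge (20, 5)→(0, 12): d=(-20,7) inclusive
  edge (0, 12)→(14, 2): d=(14,-10) inclusive
  edge (14, 2)→(20, 5): d=(6,3) inclusive
    (6,1)@(13, 3): e=[89,4,9] → █
    (7,1)@(15, 3): e=[75,24,3] → █
    (8,1)@(17, 3): e=[61,44,-3] → ·
    (5,2)@(11, 5): e=[63,12,27] → █
    (8,2)@(17, 5): e=[21,72,9] → █
    (9,2)@(19, 5): e=[7,92,3] → █
    (10,2)@(21, 5): e=[-7,112,-3] → ·
    (3,3)@(7, 7): e=[51,0,51] → █  [on edge]
    (4,3)@(9, 7): e=[37,20,45] → █
    (7,3)@(15, 7): e=[-5,80,27] → ·
    (8,3)@(17, 7): e=[-19,100,21] → ·
    (9,3)@(19, 7): e=[-33,120,15] → ·
  covered (13 px):
    · · · · · · · · · · ·
    · · · · · · █ █ · · ·
    · · · · · █ █ █ █ █ ·
    · · · █ █ █ █ · · · ·
    · · █ █ · · · · · · ·
    · · · · · · · · · · ·

Result: "outside"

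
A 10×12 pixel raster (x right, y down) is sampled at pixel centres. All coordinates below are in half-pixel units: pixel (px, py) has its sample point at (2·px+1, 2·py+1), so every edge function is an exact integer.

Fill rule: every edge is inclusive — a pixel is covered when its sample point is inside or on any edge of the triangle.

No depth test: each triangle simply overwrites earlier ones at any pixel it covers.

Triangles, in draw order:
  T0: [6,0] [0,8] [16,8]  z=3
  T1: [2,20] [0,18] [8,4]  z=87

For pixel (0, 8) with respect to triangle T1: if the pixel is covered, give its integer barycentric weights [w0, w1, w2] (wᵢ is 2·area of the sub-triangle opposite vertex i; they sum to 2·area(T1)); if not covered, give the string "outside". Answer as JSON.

T0:
  2·area = 128  (B↔C swapped to make it positive)
  edge (6, 0)→(16, 8): d=(10,8) inclusive
  edge (16, 8)→(0, 8): d=(-16,0) inclusive
  edge (0, 8)→(6, 0): d=(6,-8) inclusive
    (3,0)@(7, 1): e=[2,112,14] → █
    (4,0)@(9, 1): e=[-14,112,30] → ·
    (2,1)@(5, 3): e=[38,80,10] → █
    (4,1)@(9, 3): e=[6,80,42] → █
    (5,1)@(11, 3): e=[-10,80,58] → ·
    (1,2)@(3, 5): e=[74,48,6] → █
    (5,2)@(11, 5): e=[10,48,70] → █
    (6,2)@(13, 5): e=[-6,48,86] → ·
    (0,3)@(1, 7): e=[110,16,2] → █
    (6,3)@(13, 7): e=[14,16,98] → █
    (7,3)@(15, 7): e=[-2,16,114] → ·
    (0,4)@(1, 9): e=[130,-16,14] → ·
  covered (16 px):
    · · · █ · · · · · ·
    · · █ █ █ · · · · ·
    · █ █ █ █ █ · · · ·
    █ █ █ █ █ █ █ · · ·
    · · · · · · · · · ·
    · · · · · · · · · ·
    · · · · · · · · · ·
    · · · · · · · · · ·
    · · · · · · · · · ·
    · · · · · · · · · ·
    · · · · · · · · · ·
    · · · · · · · · · ·
T1:
  2·area = 44
  edge (2, 20)→(0, 18): d=(-2,-2) inclusive
  edge (0, 18)→(8, 4): d=(8,-14) inclusive
  edge (8, 4)→(2, 20): d=(-6,16) inclusive
    (2,5)@(5, 11): e=[24,14,6] → █
    (3,5)@(7, 11): e=[28,42,-26] → ·
    (1,6)@(3, 13): e=[16,2,26] → █
    (2,6)@(5, 13): e=[20,30,-6] → ·
    (1,7)@(3, 15): e=[12,18,14] → █
    (2,7)@(5, 15): e=[16,46,-18] → ·
    (0,8)@(1, 17): e=[4,6,34] → █
    (2,8)@(5, 17): e=[12,62,-30] → ·
    (0,9)@(1, 19): e=[0,22,22] → █  [on edge]
    (1,9)@(3, 19): e=[4,50,-10] → ·
    (0,10)@(1, 21): e=[-4,38,10] → ·
    (1,10)@(3, 21): e=[0,66,-22] → ·  [on edge]
    (2,11)@(5, 23): e=[0,110,-66] → ·  [on edge]
  covered (6 px):
    · · · · · · · · · ·
    · · · · · · · · · ·
    · · · · · · · · · ·
    · · · · · · · · · ·
    · · · · · · · · · ·
    · · █ · · · · · · ·
    · █ · · · · · · · ·
    · █ · · · · · · · ·
    █ █ · · · · · · · ·
    █ · · · · · · · · ·
    · · · · · · · · · ·
    · · · · · · · · · ·

Final: [6,34,4]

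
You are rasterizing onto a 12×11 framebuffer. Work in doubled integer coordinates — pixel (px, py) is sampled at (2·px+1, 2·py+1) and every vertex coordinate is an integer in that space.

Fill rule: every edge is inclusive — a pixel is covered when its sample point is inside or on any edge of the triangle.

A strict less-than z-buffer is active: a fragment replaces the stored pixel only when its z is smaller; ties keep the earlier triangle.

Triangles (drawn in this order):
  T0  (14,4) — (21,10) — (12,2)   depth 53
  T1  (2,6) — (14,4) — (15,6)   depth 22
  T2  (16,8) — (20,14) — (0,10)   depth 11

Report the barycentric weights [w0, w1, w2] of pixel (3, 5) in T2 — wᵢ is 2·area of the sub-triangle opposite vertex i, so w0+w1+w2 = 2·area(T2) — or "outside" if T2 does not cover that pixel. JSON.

T0:
  2·area = 2  (B↔C swapped to make it positive)
  edge (14, 4)→(12, 2): d=(-2,-2) inclusive
  edge (12, 2)→(21, 10): d=(9,8) inclusive
  edge (21, 10)→(14, 4): d=(-7,-6) inclusive
    (5,0)@(11, 1): e=[0,-1,3] → ·  [on edge]
    (6,1)@(13, 3): e=[0,1,1] → █  [on edge]
    (7,1)@(15, 3): e=[4,-15,13] → ·
    (6,2)@(13, 5): e=[-4,19,-13] → ·
    (7,2)@(15, 5): e=[0,3,-1] → ·  [on edge]
    (8,3)@(17, 7): e=[0,5,-3] → ·  [on edge]
    (9,4)@(19, 9): e=[0,7,-5] → ·  [on edge]
    (10,5)@(21, 11): e=[0,9,-7] → ·  [on edge]
    (11,6)@(23, 13): e=[0,11,-9] → ·  [on edge]
  covered (1 px):
    · · · · · · · · · · · ·
    · · · · · · █ · · · · ·
    · · · · · · · · · · · ·
    · · · · · · · · · · · ·
    · · · · · · · · · · · ·
    · · · · · · · · · · · ·
    · · · · · · · · · · · ·
    · · · · · · · · · · · ·
    · · · · · · · · · · · ·
    · · · · · · · · · · · ·
    · · · · · · · · · · · ·
T1:
  2·area = 26
  edge (2, 6)→(14, 4): d=(12,-2) inclusive
  edge (14, 4)→(15, 6): d=(1,2) inclusive
  edge (15, 6)→(2, 6): d=(-13,0) inclusive
    (4,2)@(9, 5): e=[2,11,13] → █
    (5,2)@(11, 5): e=[6,7,13] → █
    (6,2)@(13, 5): e=[10,3,13] → █
    (7,2)@(15, 5): e=[14,-1,13] → ·
    (4,3)@(9, 7): e=[26,13,-13] → ·
    (5,3)@(11, 7): e=[30,9,-13] → ·
    (6,3)@(13, 7): e=[34,5,-13] → ·
  covered (3 px):
    · · · · · · · · · · · ·
    · · · · · · · · · · · ·
    · · · · █ █ █ · · · · ·
    · · · · · · · · · · · ·
    · · · · · · · · · · · ·
    · · · · · · · · · · · ·
    · · · · · · · · · · · ·
    · · · · · · · · · · · ·
    · · · · · · · · · · · ·
    · · · · · · · · · · · ·
    · · · · · · · · · · · ·
T2:
  2·area = 104
  edge (16, 8)→(20, 14): d=(4,6) inclusive
  edge (20, 14)→(0, 10): d=(-20,-4) inclusive
  edge (0, 10)→(16, 8): d=(16,-2) inclusive
    (4,4)@(9, 9): e=[46,56,2] → █
    (5,4)@(11, 9): e=[34,64,6] → █
    (6,4)@(13, 9): e=[22,72,10] → █
    (7,4)@(15, 9): e=[10,80,14] → █
    (8,4)@(17, 9): e=[-2,88,18] → ·
    (2,5)@(5, 11): e=[78,0,26] → █  [on edge]
    (3,5)@(7, 11): e=[66,8,30] → █
    (8,5)@(17, 11): e=[6,48,50] → █
    (9,5)@(19, 11): e=[-6,56,54] → ·
    (2,6)@(5, 13): e=[86,-40,58] → ·
    (3,6)@(7, 13): e=[74,-32,62] → ·
    (4,6)@(9, 13): e=[62,-24,66] → ·
    (7,6)@(15, 13): e=[26,0,78] → █  [on edge]
  covered (14 px):
    · · · · · · · · · · · ·
    · · · · · · · · · · · ·
    · · · · · · · · · · · ·
    · · · · · · · · · · · ·
    · · · · █ █ █ █ · · · ·
    · · █ █ █ █ █ █ █ · · ·
    · · · · · · · █ █ █ · ·
    · · · · · · · · · · · ·
    · · · · · · · · · · · ·
    · · · · · · · · · · · ·
    · · · · · · · · · · · ·

Result: [8,30,66]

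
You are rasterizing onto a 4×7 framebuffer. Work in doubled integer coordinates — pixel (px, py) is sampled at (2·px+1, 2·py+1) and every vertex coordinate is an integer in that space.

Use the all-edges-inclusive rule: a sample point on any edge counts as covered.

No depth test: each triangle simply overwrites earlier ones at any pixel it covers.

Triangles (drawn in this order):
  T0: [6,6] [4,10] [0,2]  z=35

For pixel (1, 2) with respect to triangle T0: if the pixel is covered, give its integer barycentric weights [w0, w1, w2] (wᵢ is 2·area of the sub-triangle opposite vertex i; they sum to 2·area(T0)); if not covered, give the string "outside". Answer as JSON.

T0:
  2·area = 32
  edge (6, 6)→(4, 10): d=(-2,4) inclusive
  edge (4, 10)→(0, 2): d=(-4,-8) inclusive
  edge (0, 2)→(6, 6): d=(6,4) inclusive
    (0,1)@(1, 3): e=[26,4,2] → X
    (1,1)@(3, 3): e=[18,20,-6] → .
    (0,2)@(1, 5): e=[22,-4,14] → .
    (1,2)@(3, 5): e=[14,12,6] → X
    (2,2)@(5, 5): e=[6,28,-2] → .
    (1,3)@(3, 7): e=[10,4,18] → X
    (2,3)@(5, 7): e=[2,20,10] → X
    (3,3)@(7, 7): e=[-6,36,2] → .
    (1,4)@(3, 9): e=[6,-4,30] → .
    (2,4)@(5, 9): e=[-2,12,22] → .
  covered (4 px):
    . . . .
    X . . .
    . X . .
    . X X .
    . . . .
    . . . .
    . . . .

Result: [12,6,14]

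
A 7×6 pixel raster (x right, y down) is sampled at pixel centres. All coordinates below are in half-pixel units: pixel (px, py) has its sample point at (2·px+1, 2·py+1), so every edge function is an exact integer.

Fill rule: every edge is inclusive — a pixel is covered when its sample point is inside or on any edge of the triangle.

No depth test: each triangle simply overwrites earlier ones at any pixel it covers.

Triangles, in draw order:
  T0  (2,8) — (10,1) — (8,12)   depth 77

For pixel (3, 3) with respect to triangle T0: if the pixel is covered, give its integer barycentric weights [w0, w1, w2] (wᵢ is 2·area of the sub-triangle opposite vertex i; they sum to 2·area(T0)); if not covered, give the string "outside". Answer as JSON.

T0:
  2·area = 74
  edge (2, 8)→(10, 1): d=(8,-7) inclusive
  edge (10, 1)→(8, 12): d=(-2,11) inclusive
  edge (8, 12)→(2, 8): d=(-6,-4) inclusive
    (4,1)@(9, 3): e=[9,7,58] → #
    (5,1)@(11, 3): e=[23,-15,66] → ·
    (3,2)@(7, 5): e=[11,25,38] → #
    (5,2)@(11, 5): e=[39,-19,54] → ·
    (2,3)@(5, 7): e=[13,43,18] → #
    (4,3)@(9, 7): e=[41,-1,34] → ·
    (2,4)@(5, 9): e=[29,39,6] → #
    (4,4)@(9, 9): e=[57,-5,22] → ·
    (2,5)@(5, 11): e=[45,35,-6] → ·
    (3,5)@(7, 11): e=[59,13,2] → #
    (4,5)@(9, 11): e=[73,-9,10] → ·
  covered (8 px):
    · · · · · · ·
    · · · · # · ·
    · · · # # · ·
    · · # # · · ·
    · · # # · · ·
    · · · # · · ·

Answer: [21,26,27]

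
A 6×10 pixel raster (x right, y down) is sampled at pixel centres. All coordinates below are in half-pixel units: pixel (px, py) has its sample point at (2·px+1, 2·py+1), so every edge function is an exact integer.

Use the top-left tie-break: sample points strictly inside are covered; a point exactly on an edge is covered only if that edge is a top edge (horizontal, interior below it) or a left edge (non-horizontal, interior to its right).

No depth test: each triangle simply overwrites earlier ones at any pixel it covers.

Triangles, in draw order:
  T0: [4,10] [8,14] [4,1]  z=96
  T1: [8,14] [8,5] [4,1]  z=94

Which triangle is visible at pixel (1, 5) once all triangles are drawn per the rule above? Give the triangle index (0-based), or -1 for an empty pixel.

T0:
  2·area = 36  (B↔C swapped to make it positive)
  edge (4, 10)→(4, 1): d=(0,-9) top-left  bias=+0
  edge (4, 1)→(8, 14): d=(4,13) right/bottom  bias=-1
  edge (8, 14)→(4, 10): d=(-4,-4) top-left  bias=+0
    (2,2)@(5, 5): e=[9,3,24] → X
    (3,2)@(7, 5): e=[27,-23,32] → .
    (0,3)@(1, 7): e=[-27,63,0] → .  [on edge]
    (2,3)@(5, 7): e=[9,11,16] → X
    (3,3)@(7, 7): e=[27,-15,24] → .
    (1,4)@(3, 9): e=[-9,45,0] → .  [on edge]
    (2,4)@(5, 9): e=[9,19,8] → X
    (3,4)@(7, 9): e=[27,-7,16] → .
    (2,5)@(5, 11): e=[9,27,0] → X  [on edge]
    (3,5)@(7, 11): e=[27,1,8] → X
    (4,5)@(9, 11): e=[45,-25,16] → .
    (2,6)@(5, 13): e=[9,35,-8] → .
    (3,6)@(7, 13): e=[27,9,0] → X  [on edge]
    (4,7)@(9, 15): e=[45,-9,0] → .  [on edge]
    (5,8)@(11, 17): e=[63,-27,0] → .  [on edge]
  covered (6 px):
    . . . . . .
    . . . . . .
    . . X . . .
    . . X . . .
    . . X . . .
    . . X X . .
    . . . X . .
    . . . . . .
    . . . . . .
    . . . . . .
T1:
  2·area = 36  (B↔C swapped to make it positive)
  edge (8, 14)→(4, 1): d=(-4,-13) top-left  bias=+0
  edge (4, 1)→(8, 5): d=(4,4) right/bottom  bias=-1
  edge (8, 5)→(8, 14): d=(0,9) right/bottom  bias=-1
    (2,1)@(5, 3): e=[5,4,27] → X
    (3,1)@(7, 3): e=[31,-4,9] → .
    (2,2)@(5, 5): e=[-3,12,27] → .
    (3,2)@(7, 5): e=[23,4,9] → X
    (4,2)@(9, 5): e=[49,-4,-9] → .
    (3,3)@(7, 7): e=[15,12,9] → X
    (4,3)@(9, 7): e=[41,4,-9] → .
    (3,4)@(7, 9): e=[7,20,9] → X
    (4,4)@(9, 9): e=[33,12,-9] → .
    (3,5)@(7, 11): e=[-1,28,9] → .
  covered (4 px):
    . . . . . .
    . . X . . .
    . . . X . .
    . . . X . .
    . . . X . .
    . . . . . .
    . . . . . .
    . . . . . .
    . . . . . .
    . . . . . .

Z-buffer (winner per pixel, '.' = empty):
  . . . . . .
  . . 1 . . .
  . . 0 1 . .
  . . 0 1 . .
  . . 0 1 . .
  . . 0 0 . .
  . . . 0 . .
  . . . . . .
  . . . . . .
  . . . . . .

Final: -1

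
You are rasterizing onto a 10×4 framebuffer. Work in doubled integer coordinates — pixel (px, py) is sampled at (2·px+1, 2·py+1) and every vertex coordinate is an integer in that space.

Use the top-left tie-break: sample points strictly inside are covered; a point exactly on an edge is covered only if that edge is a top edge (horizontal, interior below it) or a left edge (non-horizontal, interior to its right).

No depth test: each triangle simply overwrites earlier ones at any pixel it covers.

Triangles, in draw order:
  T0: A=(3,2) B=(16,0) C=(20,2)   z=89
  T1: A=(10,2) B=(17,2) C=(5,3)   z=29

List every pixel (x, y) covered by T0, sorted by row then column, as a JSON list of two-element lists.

T0:
  2·area = 34
  edge (3, 2)→(16, 0): d=(13,-2) top-left  bias=+0
  edge (16, 0)→(20, 2): d=(4,2) right/bottom  bias=-1
  edge (20, 2)→(3, 2): d=(-17,0) right/bottom  bias=-1
    (5,0)@(11, 1): e=[3,14,17] → █
    (6,0)@(13, 1): e=[7,10,17] → █
    (7,0)@(15, 1): e=[11,6,17] → █
    (8,0)@(17, 1): e=[15,2,17] → █
    (9,0)@(19, 1): e=[19,-2,17] → ·
    (5,1)@(11, 3): e=[29,22,-17] → ·
    (6,1)@(13, 3): e=[33,18,-17] → ·
    (7,1)@(15, 3): e=[37,14,-17] → ·
    (8,1)@(17, 3): e=[41,10,-17] → ·
  covered (4 px):
    · · · · · █ █ █ █ ·
    · · · · · · · · · ·
    · · · · · · · · · ·
    · · · · · · · · · ·
T1:
  2·area = 7
  edge (10, 2)→(17, 2): d=(7,0) top-left  bias=+0
  edge (17, 2)→(5, 3): d=(-12,1) right/bottom  bias=-1
  edge (5, 3)→(10, 2): d=(5,-1) top-left  bias=+0
    (7,0)@(15, 1): e=[-7,14,0] → ·  [on edge]
    (2,1)@(5, 3): e=[7,0,0] → ·  [on edge]
  covered (0 px):
    · · · · · · · · · ·
    · · · · · · · · · ·
    · · · · · · · · · ·
    · · · · · · · · · ·

Final: [[5,0],[6,0],[7,0],[8,0]]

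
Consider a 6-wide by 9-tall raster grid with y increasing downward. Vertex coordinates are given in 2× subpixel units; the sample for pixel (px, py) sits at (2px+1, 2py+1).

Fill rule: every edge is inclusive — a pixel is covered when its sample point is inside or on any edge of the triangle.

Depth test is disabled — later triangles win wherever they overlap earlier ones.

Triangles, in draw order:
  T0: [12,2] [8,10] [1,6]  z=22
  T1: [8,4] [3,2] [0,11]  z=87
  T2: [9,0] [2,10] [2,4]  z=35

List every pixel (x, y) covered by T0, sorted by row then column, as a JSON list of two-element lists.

T0:
  2·area = 72
  edge (12, 2)→(8, 10): d=(-4,8) inclusive
  edge (8, 10)→(1, 6): d=(-7,-4) inclusive
  edge (1, 6)→(12, 2): d=(11,-4) inclusive
    (5,1)@(11, 3): e=[4,61,7] → #
    (2,2)@(5, 5): e=[44,23,5] → #
    (3,2)@(7, 5): e=[28,31,13] → #
    (4,2)@(9, 5): e=[12,39,21] → #
    (5,2)@(11, 5): e=[-4,47,29] → ·
    (1,3)@(3, 7): e=[52,1,19] → #
    (5,3)@(11, 7): e=[-12,33,51] → ·
    (1,4)@(3, 9): e=[44,-13,41] → ·
    (2,4)@(5, 9): e=[28,-5,49] → ·
    (3,4)@(7, 9): e=[12,3,57] → #
    (4,4)@(9, 9): e=[-4,11,65] → ·
    (3,5)@(7, 11): e=[4,-11,79] → ·
  covered (9 px):
    · · · · · ·
    · · · · · #
    · · # # # ·
    · # # # # ·
    · · · # · ·
    · · · · · ·
    · · · · · ·
    · · · · · ·
    · · · · · ·
T1:
  2·area = 51  (B↔C swapped to make it positive)
  edge (8, 4)→(0, 11): d=(-8,7) inclusive
  edge (0, 11)→(3, 2): d=(3,-9) inclusive
  edge (3, 2)→(8, 4): d=(5,2) inclusive
    (1,1)@(3, 3): e=[43,3,5] → #
    (2,1)@(5, 3): e=[29,21,1] → #
    (3,1)@(7, 3): e=[15,39,-3] → ·
    (1,2)@(3, 5): e=[27,9,15] → #
    (3,2)@(7, 5): e=[-1,45,7] → ·
    (1,3)@(3, 7): e=[11,15,25] → #
    (2,3)@(5, 7): e=[-3,33,21] → ·
    (0,4)@(1, 9): e=[9,3,39] → #
    (1,4)@(3, 9): e=[-5,21,35] → ·
    (0,5)@(1, 11): e=[-7,9,49] → ·
  covered (6 px):
    · · · · · ·
    · # # · · ·
    · # # · · ·
    · # · · · ·
    # · · · · ·
    · · · · · ·
    · · · · · ·
    · · · · · ·
    · · · · · ·
T2:
  2·area = 42
  edge (9, 0)→(2, 10): d=(-7,10) inclusive
  edge (2, 10)→(2, 4): d=(0,-6) inclusive
  edge (2, 4)→(9, 0): d=(7,-4) inclusive
    (2,1)@(5, 3): e=[19,18,5] → #
    (3,1)@(7, 3): e=[-1,30,13] → ·
    (1,2)@(3, 5): e=[25,6,11] → #
    (3,2)@(7, 5): e=[-15,30,27] → ·
    (1,3)@(3, 7): e=[11,6,25] → #
    (2,3)@(5, 7): e=[-9,18,33] → ·
    (1,4)@(3, 9): e=[-3,6,39] → ·
  covered (4 px):
    · · · · · ·
    · · # · · ·
    · # # · · ·
    · # · · · ·
    · · · · · ·
    · · · · · ·
    · · · · · ·
    · · · · · ·
    · · · · · ·

Answer: [[5,1],[2,2],[3,2],[4,2],[1,3],[2,3],[3,3],[4,3],[3,4]]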